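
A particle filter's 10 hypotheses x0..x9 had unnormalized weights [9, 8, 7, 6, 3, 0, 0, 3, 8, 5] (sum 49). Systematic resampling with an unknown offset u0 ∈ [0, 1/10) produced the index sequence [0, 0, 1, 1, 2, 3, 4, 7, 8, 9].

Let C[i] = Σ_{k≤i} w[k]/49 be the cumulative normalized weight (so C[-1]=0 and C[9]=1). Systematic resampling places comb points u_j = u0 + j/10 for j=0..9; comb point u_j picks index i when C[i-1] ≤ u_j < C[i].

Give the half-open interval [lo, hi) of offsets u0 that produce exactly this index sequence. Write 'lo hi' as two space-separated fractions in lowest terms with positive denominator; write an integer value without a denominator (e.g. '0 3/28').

3/245 17/490

C = [9/49, 17/49, 24/49, 30/49, 33/49, 33/49, 33/49, 36/49, 44/49, 1]
j=0 picked index 0: u0 ∈ [0, 9/49)
j=1 picked index 0: u0 ∈ [-1/10, 41/490)
j=2 picked index 1: u0 ∈ [-4/245, 36/245)
j=3 picked index 1: u0 ∈ [-57/490, 23/490)
j=4 picked index 2: u0 ∈ [-13/245, 22/245)
j=5 picked index 3: u0 ∈ [-1/98, 11/98)
j=6 picked index 4: u0 ∈ [3/245, 18/245)
j=7 picked index 7: u0 ∈ [-13/490, 17/490)
j=8 picked index 8: u0 ∈ [-16/245, 24/245)
j=9 picked index 9: u0 ∈ [-1/490, 1/10)
intersection: [3/245, 17/490)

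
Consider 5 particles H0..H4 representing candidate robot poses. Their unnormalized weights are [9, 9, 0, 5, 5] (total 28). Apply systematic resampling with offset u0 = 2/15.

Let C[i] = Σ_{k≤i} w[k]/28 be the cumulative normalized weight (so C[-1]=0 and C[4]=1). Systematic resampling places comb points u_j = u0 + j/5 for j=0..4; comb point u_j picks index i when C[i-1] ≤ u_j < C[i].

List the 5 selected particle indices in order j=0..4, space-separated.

C = [9/28, 9/14, 9/14, 23/28, 1]
j=0: u_0=2/15 ∈ [0, 9/28) → index 0
j=1: u_1=1/3 ∈ [9/28, 9/14) → index 1
j=2: u_2=8/15 ∈ [9/28, 9/14) → index 1
j=3: u_3=11/15 ∈ [9/14, 23/28) → index 3
j=4: u_4=14/15 ∈ [23/28, 1) → index 4

0 1 1 3 4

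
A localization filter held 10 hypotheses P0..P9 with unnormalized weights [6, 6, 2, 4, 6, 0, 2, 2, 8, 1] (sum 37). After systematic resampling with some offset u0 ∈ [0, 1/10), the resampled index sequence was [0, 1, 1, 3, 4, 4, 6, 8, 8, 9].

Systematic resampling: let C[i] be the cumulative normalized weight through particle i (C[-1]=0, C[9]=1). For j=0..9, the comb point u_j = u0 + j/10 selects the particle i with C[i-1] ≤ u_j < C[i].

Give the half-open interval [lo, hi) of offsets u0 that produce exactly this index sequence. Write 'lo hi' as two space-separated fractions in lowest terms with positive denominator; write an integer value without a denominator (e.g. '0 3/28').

C = [6/37, 12/37, 14/37, 18/37, 24/37, 24/37, 26/37, 28/37, 36/37, 1]
j=0 picked index 0: u0 ∈ [0, 6/37)
j=1 picked index 1: u0 ∈ [23/370, 83/370)
j=2 picked index 1: u0 ∈ [-7/185, 23/185)
j=3 picked index 3: u0 ∈ [29/370, 69/370)
j=4 picked index 4: u0 ∈ [16/185, 46/185)
j=5 picked index 4: u0 ∈ [-1/74, 11/74)
j=6 picked index 6: u0 ∈ [9/185, 19/185)
j=7 picked index 8: u0 ∈ [21/370, 101/370)
j=8 picked index 8: u0 ∈ [-8/185, 32/185)
j=9 picked index 9: u0 ∈ [27/370, 1/10)
intersection: [16/185, 1/10)

16/185 1/10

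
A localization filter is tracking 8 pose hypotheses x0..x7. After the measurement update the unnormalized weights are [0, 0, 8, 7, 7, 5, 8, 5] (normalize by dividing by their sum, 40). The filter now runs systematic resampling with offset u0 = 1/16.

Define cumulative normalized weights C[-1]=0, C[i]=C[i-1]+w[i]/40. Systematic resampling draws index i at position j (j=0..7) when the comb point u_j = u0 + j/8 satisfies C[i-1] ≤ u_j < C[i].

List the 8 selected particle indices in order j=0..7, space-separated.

2 2 3 4 5 6 6 7

C = [0, 0, 1/5, 3/8, 11/20, 27/40, 7/8, 1]
j=0: u_0=1/16 ∈ [0, 1/5) → index 2
j=1: u_1=3/16 ∈ [0, 1/5) → index 2
j=2: u_2=5/16 ∈ [1/5, 3/8) → index 3
j=3: u_3=7/16 ∈ [3/8, 11/20) → index 4
j=4: u_4=9/16 ∈ [11/20, 27/40) → index 5
j=5: u_5=11/16 ∈ [27/40, 7/8) → index 6
j=6: u_6=13/16 ∈ [27/40, 7/8) → index 6
j=7: u_7=15/16 ∈ [7/8, 1) → index 7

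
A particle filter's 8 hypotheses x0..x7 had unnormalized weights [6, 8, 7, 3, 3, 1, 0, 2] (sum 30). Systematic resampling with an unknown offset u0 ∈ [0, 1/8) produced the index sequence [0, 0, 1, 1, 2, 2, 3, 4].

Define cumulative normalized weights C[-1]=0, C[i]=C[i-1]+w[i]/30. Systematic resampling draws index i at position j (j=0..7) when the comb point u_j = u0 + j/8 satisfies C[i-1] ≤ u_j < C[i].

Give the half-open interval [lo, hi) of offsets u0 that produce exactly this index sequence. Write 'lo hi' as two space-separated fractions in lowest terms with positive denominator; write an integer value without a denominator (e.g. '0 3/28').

C = [1/5, 7/15, 7/10, 4/5, 9/10, 14/15, 14/15, 1]
j=0 picked index 0: u0 ∈ [0, 1/5)
j=1 picked index 0: u0 ∈ [-1/8, 3/40)
j=2 picked index 1: u0 ∈ [-1/20, 13/60)
j=3 picked index 1: u0 ∈ [-7/40, 11/120)
j=4 picked index 2: u0 ∈ [-1/30, 1/5)
j=5 picked index 2: u0 ∈ [-19/120, 3/40)
j=6 picked index 3: u0 ∈ [-1/20, 1/20)
j=7 picked index 4: u0 ∈ [-3/40, 1/40)
intersection: [0, 1/40)

0 1/40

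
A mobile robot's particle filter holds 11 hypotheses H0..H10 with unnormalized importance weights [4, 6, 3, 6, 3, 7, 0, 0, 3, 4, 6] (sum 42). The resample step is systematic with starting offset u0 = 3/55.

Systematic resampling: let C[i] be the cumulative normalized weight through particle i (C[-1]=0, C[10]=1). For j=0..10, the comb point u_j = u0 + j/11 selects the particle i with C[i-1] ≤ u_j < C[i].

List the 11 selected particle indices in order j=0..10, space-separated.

0 1 1 3 3 4 5 8 9 10 10

C = [2/21, 5/21, 13/42, 19/42, 11/21, 29/42, 29/42, 29/42, 16/21, 6/7, 1]
j=0: u_0=3/55 ∈ [0, 2/21) → index 0
j=1: u_1=8/55 ∈ [2/21, 5/21) → index 1
j=2: u_2=13/55 ∈ [2/21, 5/21) → index 1
j=3: u_3=18/55 ∈ [13/42, 19/42) → index 3
j=4: u_4=23/55 ∈ [13/42, 19/42) → index 3
j=5: u_5=28/55 ∈ [19/42, 11/21) → index 4
j=6: u_6=3/5 ∈ [11/21, 29/42) → index 5
j=7: u_7=38/55 ∈ [29/42, 16/21) → index 8
j=8: u_8=43/55 ∈ [16/21, 6/7) → index 9
j=9: u_9=48/55 ∈ [6/7, 1) → index 10
j=10: u_10=53/55 ∈ [6/7, 1) → index 10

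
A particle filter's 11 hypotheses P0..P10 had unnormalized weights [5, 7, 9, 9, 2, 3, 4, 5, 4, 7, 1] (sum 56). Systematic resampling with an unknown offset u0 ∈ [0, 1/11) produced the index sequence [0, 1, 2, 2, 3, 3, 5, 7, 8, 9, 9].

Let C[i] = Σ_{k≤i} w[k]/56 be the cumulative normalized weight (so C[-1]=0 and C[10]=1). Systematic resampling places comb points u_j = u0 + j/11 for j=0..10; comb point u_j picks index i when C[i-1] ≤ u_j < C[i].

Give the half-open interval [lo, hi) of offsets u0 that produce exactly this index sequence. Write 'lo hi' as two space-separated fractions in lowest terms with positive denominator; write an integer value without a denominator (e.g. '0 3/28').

C = [5/56, 3/14, 3/8, 15/28, 4/7, 5/8, 39/56, 11/14, 6/7, 55/56, 1]
j=0 picked index 0: u0 ∈ [0, 5/56)
j=1 picked index 1: u0 ∈ [-1/616, 19/154)
j=2 picked index 2: u0 ∈ [5/154, 17/88)
j=3 picked index 2: u0 ∈ [-9/154, 9/88)
j=4 picked index 3: u0 ∈ [1/88, 53/308)
j=5 picked index 3: u0 ∈ [-7/88, 25/308)
j=6 picked index 5: u0 ∈ [2/77, 7/88)
j=7 picked index 7: u0 ∈ [37/616, 23/154)
j=8 picked index 8: u0 ∈ [9/154, 10/77)
j=9 picked index 9: u0 ∈ [3/77, 101/616)
j=10 picked index 9: u0 ∈ [-4/77, 45/616)
intersection: [37/616, 45/616)

37/616 45/616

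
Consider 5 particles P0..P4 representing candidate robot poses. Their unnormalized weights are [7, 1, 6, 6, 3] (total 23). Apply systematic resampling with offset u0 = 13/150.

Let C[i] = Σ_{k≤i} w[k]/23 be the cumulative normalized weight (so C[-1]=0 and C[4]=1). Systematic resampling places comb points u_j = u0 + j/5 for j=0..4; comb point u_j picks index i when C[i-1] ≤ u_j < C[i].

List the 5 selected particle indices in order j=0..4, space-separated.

0 0 2 3 4

C = [7/23, 8/23, 14/23, 20/23, 1]
j=0: u_0=13/150 ∈ [0, 7/23) → index 0
j=1: u_1=43/150 ∈ [0, 7/23) → index 0
j=2: u_2=73/150 ∈ [8/23, 14/23) → index 2
j=3: u_3=103/150 ∈ [14/23, 20/23) → index 3
j=4: u_4=133/150 ∈ [20/23, 1) → index 4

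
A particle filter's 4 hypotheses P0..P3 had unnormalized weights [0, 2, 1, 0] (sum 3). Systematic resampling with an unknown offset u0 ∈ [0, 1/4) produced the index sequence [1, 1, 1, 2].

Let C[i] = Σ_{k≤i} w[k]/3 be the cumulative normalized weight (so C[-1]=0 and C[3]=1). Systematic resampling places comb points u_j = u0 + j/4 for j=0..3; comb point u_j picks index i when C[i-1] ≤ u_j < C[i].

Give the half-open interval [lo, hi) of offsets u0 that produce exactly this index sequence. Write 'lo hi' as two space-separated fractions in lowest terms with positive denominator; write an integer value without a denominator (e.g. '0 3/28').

0 1/6

C = [0, 2/3, 1, 1]
j=0 picked index 1: u0 ∈ [0, 2/3)
j=1 picked index 1: u0 ∈ [-1/4, 5/12)
j=2 picked index 1: u0 ∈ [-1/2, 1/6)
j=3 picked index 2: u0 ∈ [-1/12, 1/4)
intersection: [0, 1/6)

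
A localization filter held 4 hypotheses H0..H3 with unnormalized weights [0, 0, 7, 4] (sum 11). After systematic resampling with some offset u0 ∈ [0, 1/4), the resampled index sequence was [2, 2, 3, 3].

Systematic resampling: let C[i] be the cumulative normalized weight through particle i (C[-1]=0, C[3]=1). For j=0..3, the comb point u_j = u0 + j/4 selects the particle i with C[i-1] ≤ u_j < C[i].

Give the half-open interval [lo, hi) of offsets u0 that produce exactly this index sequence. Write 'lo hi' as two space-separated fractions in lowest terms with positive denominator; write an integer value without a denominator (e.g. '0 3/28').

C = [0, 0, 7/11, 1]
j=0 picked index 2: u0 ∈ [0, 7/11)
j=1 picked index 2: u0 ∈ [-1/4, 17/44)
j=2 picked index 3: u0 ∈ [3/22, 1/2)
j=3 picked index 3: u0 ∈ [-5/44, 1/4)
intersection: [3/22, 1/4)

3/22 1/4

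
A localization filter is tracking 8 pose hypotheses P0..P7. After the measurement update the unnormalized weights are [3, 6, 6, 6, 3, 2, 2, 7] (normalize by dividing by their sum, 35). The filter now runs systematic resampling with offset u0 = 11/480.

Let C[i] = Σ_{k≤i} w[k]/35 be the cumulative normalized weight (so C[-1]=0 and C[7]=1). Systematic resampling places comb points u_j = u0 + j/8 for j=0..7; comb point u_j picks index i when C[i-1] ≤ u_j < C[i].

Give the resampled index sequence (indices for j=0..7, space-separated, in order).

C = [3/35, 9/35, 3/7, 3/5, 24/35, 26/35, 4/5, 1]
j=0: u_0=11/480 ∈ [0, 3/35) → index 0
j=1: u_1=71/480 ∈ [3/35, 9/35) → index 1
j=2: u_2=131/480 ∈ [9/35, 3/7) → index 2
j=3: u_3=191/480 ∈ [9/35, 3/7) → index 2
j=4: u_4=251/480 ∈ [3/7, 3/5) → index 3
j=5: u_5=311/480 ∈ [3/5, 24/35) → index 4
j=6: u_6=371/480 ∈ [26/35, 4/5) → index 6
j=7: u_7=431/480 ∈ [4/5, 1) → index 7

0 1 2 2 3 4 6 7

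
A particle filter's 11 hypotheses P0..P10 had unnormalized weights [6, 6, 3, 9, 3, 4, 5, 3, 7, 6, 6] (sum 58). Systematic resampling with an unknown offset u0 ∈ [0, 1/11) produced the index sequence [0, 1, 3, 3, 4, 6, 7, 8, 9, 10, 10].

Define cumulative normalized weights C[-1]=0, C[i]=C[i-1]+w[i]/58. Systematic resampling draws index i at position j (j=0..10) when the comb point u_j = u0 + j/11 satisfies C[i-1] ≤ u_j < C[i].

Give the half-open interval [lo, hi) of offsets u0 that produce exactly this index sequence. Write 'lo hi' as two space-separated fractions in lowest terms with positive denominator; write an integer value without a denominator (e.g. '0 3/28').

51/638 1/11

C = [3/29, 6/29, 15/58, 12/29, 27/58, 31/58, 18/29, 39/58, 23/29, 26/29, 1]
j=0 picked index 0: u0 ∈ [0, 3/29)
j=1 picked index 1: u0 ∈ [4/319, 37/319)
j=2 picked index 3: u0 ∈ [49/638, 74/319)
j=3 picked index 3: u0 ∈ [-9/638, 45/319)
j=4 picked index 4: u0 ∈ [16/319, 65/638)
j=5 picked index 6: u0 ∈ [51/638, 53/319)
j=6 picked index 7: u0 ∈ [24/319, 81/638)
j=7 picked index 8: u0 ∈ [23/638, 50/319)
j=8 picked index 9: u0 ∈ [21/319, 54/319)
j=9 picked index 10: u0 ∈ [25/319, 2/11)
j=10 picked index 10: u0 ∈ [-4/319, 1/11)
intersection: [51/638, 1/11)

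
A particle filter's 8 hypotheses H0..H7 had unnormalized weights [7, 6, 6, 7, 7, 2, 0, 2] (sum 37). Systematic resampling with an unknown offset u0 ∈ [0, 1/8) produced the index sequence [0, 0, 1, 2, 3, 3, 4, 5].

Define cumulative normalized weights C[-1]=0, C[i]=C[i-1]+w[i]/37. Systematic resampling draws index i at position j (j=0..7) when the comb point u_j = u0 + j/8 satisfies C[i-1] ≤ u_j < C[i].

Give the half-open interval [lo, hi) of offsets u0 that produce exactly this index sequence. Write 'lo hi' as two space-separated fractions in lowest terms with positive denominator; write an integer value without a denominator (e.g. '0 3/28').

5/296 19/296

C = [7/37, 13/37, 19/37, 26/37, 33/37, 35/37, 35/37, 1]
j=0 picked index 0: u0 ∈ [0, 7/37)
j=1 picked index 0: u0 ∈ [-1/8, 19/296)
j=2 picked index 1: u0 ∈ [-9/148, 15/148)
j=3 picked index 2: u0 ∈ [-7/296, 41/296)
j=4 picked index 3: u0 ∈ [1/74, 15/74)
j=5 picked index 3: u0 ∈ [-33/296, 23/296)
j=6 picked index 4: u0 ∈ [-7/148, 21/148)
j=7 picked index 5: u0 ∈ [5/296, 21/296)
intersection: [5/296, 19/296)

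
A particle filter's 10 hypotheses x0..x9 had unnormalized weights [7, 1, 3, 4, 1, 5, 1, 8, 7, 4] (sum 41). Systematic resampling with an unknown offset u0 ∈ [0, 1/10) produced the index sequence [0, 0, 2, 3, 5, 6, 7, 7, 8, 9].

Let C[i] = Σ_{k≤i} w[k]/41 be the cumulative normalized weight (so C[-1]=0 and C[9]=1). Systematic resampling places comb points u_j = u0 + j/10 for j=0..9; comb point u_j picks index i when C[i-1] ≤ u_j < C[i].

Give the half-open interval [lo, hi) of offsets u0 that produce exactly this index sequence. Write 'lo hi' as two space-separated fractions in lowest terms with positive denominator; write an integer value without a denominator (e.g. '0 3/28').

1/82 13/410

C = [7/41, 8/41, 11/41, 15/41, 16/41, 21/41, 22/41, 30/41, 37/41, 1]
j=0 picked index 0: u0 ∈ [0, 7/41)
j=1 picked index 0: u0 ∈ [-1/10, 29/410)
j=2 picked index 2: u0 ∈ [-1/205, 14/205)
j=3 picked index 3: u0 ∈ [-13/410, 27/410)
j=4 picked index 5: u0 ∈ [-2/205, 23/205)
j=5 picked index 6: u0 ∈ [1/82, 3/82)
j=6 picked index 7: u0 ∈ [-13/205, 27/205)
j=7 picked index 7: u0 ∈ [-67/410, 13/410)
j=8 picked index 8: u0 ∈ [-14/205, 21/205)
j=9 picked index 9: u0 ∈ [1/410, 1/10)
intersection: [1/82, 13/410)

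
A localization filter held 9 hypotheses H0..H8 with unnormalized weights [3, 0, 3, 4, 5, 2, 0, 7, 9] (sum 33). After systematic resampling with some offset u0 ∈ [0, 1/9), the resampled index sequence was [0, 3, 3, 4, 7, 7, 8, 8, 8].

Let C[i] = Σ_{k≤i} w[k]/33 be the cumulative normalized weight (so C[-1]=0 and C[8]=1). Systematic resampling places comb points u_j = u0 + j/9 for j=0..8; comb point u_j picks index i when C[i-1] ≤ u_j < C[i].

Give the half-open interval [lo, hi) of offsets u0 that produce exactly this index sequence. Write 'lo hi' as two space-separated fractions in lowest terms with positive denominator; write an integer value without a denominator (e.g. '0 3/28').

7/99 8/99

C = [1/11, 1/11, 2/11, 10/33, 5/11, 17/33, 17/33, 8/11, 1]
j=0 picked index 0: u0 ∈ [0, 1/11)
j=1 picked index 3: u0 ∈ [7/99, 19/99)
j=2 picked index 3: u0 ∈ [-4/99, 8/99)
j=3 picked index 4: u0 ∈ [-1/33, 4/33)
j=4 picked index 7: u0 ∈ [7/99, 28/99)
j=5 picked index 7: u0 ∈ [-4/99, 17/99)
j=6 picked index 8: u0 ∈ [2/33, 1/3)
j=7 picked index 8: u0 ∈ [-5/99, 2/9)
j=8 picked index 8: u0 ∈ [-16/99, 1/9)
intersection: [7/99, 8/99)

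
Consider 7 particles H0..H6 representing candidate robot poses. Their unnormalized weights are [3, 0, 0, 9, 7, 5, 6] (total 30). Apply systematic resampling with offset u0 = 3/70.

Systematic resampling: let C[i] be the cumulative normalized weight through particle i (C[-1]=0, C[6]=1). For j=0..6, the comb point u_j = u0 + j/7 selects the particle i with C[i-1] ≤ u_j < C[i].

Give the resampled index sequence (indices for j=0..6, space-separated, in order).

C = [1/10, 1/10, 1/10, 2/5, 19/30, 4/5, 1]
j=0: u_0=3/70 ∈ [0, 1/10) → index 0
j=1: u_1=13/70 ∈ [1/10, 2/5) → index 3
j=2: u_2=23/70 ∈ [1/10, 2/5) → index 3
j=3: u_3=33/70 ∈ [2/5, 19/30) → index 4
j=4: u_4=43/70 ∈ [2/5, 19/30) → index 4
j=5: u_5=53/70 ∈ [19/30, 4/5) → index 5
j=6: u_6=9/10 ∈ [4/5, 1) → index 6

0 3 3 4 4 5 6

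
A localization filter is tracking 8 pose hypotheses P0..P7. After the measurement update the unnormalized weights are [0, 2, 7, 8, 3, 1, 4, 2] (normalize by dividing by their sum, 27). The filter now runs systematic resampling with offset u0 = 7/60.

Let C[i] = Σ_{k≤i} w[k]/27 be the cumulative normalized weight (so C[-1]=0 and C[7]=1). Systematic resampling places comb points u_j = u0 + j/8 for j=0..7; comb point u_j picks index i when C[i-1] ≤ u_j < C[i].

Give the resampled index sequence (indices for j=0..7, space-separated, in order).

2 2 3 3 3 5 6 7

C = [0, 2/27, 1/3, 17/27, 20/27, 7/9, 25/27, 1]
j=0: u_0=7/60 ∈ [2/27, 1/3) → index 2
j=1: u_1=29/120 ∈ [2/27, 1/3) → index 2
j=2: u_2=11/30 ∈ [1/3, 17/27) → index 3
j=3: u_3=59/120 ∈ [1/3, 17/27) → index 3
j=4: u_4=37/60 ∈ [1/3, 17/27) → index 3
j=5: u_5=89/120 ∈ [20/27, 7/9) → index 5
j=6: u_6=13/15 ∈ [7/9, 25/27) → index 6
j=7: u_7=119/120 ∈ [25/27, 1) → index 7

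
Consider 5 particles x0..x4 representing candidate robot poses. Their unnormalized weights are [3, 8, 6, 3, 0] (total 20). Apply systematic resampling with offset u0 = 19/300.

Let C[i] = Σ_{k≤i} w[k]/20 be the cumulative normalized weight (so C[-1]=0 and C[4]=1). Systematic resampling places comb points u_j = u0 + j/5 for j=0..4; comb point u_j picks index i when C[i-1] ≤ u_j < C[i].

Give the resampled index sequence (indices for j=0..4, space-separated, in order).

0 1 1 2 3

C = [3/20, 11/20, 17/20, 1, 1]
j=0: u_0=19/300 ∈ [0, 3/20) → index 0
j=1: u_1=79/300 ∈ [3/20, 11/20) → index 1
j=2: u_2=139/300 ∈ [3/20, 11/20) → index 1
j=3: u_3=199/300 ∈ [11/20, 17/20) → index 2
j=4: u_4=259/300 ∈ [17/20, 1) → index 3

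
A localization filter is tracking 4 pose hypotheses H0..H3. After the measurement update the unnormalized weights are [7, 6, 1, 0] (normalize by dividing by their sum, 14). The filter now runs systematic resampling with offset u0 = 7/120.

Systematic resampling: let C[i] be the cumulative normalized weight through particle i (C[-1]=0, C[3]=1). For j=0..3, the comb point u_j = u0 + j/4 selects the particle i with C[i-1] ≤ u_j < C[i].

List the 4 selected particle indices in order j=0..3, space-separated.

0 0 1 1

C = [1/2, 13/14, 1, 1]
j=0: u_0=7/120 ∈ [0, 1/2) → index 0
j=1: u_1=37/120 ∈ [0, 1/2) → index 0
j=2: u_2=67/120 ∈ [1/2, 13/14) → index 1
j=3: u_3=97/120 ∈ [1/2, 13/14) → index 1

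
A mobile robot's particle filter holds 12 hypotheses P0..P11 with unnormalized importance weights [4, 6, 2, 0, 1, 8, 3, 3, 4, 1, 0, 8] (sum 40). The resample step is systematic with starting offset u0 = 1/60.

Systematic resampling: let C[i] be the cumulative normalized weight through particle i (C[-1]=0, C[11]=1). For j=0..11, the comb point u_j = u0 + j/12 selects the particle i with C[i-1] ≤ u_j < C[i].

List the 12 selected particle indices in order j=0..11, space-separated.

0 1 1 2 5 5 5 7 8 8 11 11

C = [1/10, 1/4, 3/10, 3/10, 13/40, 21/40, 3/5, 27/40, 31/40, 4/5, 4/5, 1]
j=0: u_0=1/60 ∈ [0, 1/10) → index 0
j=1: u_1=1/10 ∈ [1/10, 1/4) → index 1
j=2: u_2=11/60 ∈ [1/10, 1/4) → index 1
j=3: u_3=4/15 ∈ [1/4, 3/10) → index 2
j=4: u_4=7/20 ∈ [13/40, 21/40) → index 5
j=5: u_5=13/30 ∈ [13/40, 21/40) → index 5
j=6: u_6=31/60 ∈ [13/40, 21/40) → index 5
j=7: u_7=3/5 ∈ [3/5, 27/40) → index 7
j=8: u_8=41/60 ∈ [27/40, 31/40) → index 8
j=9: u_9=23/30 ∈ [27/40, 31/40) → index 8
j=10: u_10=17/20 ∈ [4/5, 1) → index 11
j=11: u_11=14/15 ∈ [4/5, 1) → index 11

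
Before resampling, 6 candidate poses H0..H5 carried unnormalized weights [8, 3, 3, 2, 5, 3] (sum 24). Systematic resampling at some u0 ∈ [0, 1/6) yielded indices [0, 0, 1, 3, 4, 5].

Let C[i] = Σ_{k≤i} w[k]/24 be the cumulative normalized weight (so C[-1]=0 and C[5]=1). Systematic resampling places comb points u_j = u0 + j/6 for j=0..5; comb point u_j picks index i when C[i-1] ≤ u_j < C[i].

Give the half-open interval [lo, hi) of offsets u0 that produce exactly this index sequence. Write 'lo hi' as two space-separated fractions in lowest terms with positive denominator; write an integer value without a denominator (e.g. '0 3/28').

1/12 1/8

C = [1/3, 11/24, 7/12, 2/3, 7/8, 1]
j=0 picked index 0: u0 ∈ [0, 1/3)
j=1 picked index 0: u0 ∈ [-1/6, 1/6)
j=2 picked index 1: u0 ∈ [0, 1/8)
j=3 picked index 3: u0 ∈ [1/12, 1/6)
j=4 picked index 4: u0 ∈ [0, 5/24)
j=5 picked index 5: u0 ∈ [1/24, 1/6)
intersection: [1/12, 1/8)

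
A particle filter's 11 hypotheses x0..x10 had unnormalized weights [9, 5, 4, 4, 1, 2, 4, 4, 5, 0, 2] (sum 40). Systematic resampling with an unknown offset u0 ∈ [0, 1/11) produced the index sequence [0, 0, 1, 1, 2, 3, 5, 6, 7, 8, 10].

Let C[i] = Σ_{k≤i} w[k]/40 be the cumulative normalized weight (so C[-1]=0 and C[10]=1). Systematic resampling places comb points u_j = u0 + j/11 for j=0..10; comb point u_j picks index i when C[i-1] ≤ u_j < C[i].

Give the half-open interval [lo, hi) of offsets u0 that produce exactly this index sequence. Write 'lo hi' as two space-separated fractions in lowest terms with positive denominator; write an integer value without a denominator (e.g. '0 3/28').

C = [9/40, 7/20, 9/20, 11/20, 23/40, 5/8, 29/40, 33/40, 19/20, 19/20, 1]
j=0 picked index 0: u0 ∈ [0, 9/40)
j=1 picked index 0: u0 ∈ [-1/11, 59/440)
j=2 picked index 1: u0 ∈ [19/440, 37/220)
j=3 picked index 1: u0 ∈ [-21/440, 17/220)
j=4 picked index 2: u0 ∈ [-3/220, 19/220)
j=5 picked index 3: u0 ∈ [-1/220, 21/220)
j=6 picked index 5: u0 ∈ [13/440, 7/88)
j=7 picked index 6: u0 ∈ [-1/88, 39/440)
j=8 picked index 7: u0 ∈ [-1/440, 43/440)
j=9 picked index 8: u0 ∈ [3/440, 29/220)
j=10 picked index 10: u0 ∈ [9/220, 1/11)
intersection: [19/440, 17/220)

19/440 17/220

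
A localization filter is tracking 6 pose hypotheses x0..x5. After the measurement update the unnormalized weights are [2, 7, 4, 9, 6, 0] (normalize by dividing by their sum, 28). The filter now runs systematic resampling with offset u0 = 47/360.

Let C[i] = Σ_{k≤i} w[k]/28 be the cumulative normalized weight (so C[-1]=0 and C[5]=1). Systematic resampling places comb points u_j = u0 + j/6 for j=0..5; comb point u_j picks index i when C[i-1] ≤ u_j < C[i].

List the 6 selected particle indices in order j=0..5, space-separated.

1 1 2 3 4 4

C = [1/14, 9/28, 13/28, 11/14, 1, 1]
j=0: u_0=47/360 ∈ [1/14, 9/28) → index 1
j=1: u_1=107/360 ∈ [1/14, 9/28) → index 1
j=2: u_2=167/360 ∈ [9/28, 13/28) → index 2
j=3: u_3=227/360 ∈ [13/28, 11/14) → index 3
j=4: u_4=287/360 ∈ [11/14, 1) → index 4
j=5: u_5=347/360 ∈ [11/14, 1) → index 4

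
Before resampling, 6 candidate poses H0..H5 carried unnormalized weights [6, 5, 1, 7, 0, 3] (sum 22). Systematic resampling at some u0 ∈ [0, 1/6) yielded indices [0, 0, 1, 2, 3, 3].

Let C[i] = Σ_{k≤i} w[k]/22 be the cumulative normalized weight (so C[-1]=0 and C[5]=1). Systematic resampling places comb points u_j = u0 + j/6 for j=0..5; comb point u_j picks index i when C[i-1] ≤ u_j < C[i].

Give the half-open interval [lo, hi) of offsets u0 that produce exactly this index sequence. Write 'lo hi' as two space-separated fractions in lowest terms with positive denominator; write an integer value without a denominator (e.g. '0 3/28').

C = [3/11, 1/2, 6/11, 19/22, 19/22, 1]
j=0 picked index 0: u0 ∈ [0, 3/11)
j=1 picked index 0: u0 ∈ [-1/6, 7/66)
j=2 picked index 1: u0 ∈ [-2/33, 1/6)
j=3 picked index 2: u0 ∈ [0, 1/22)
j=4 picked index 3: u0 ∈ [-4/33, 13/66)
j=5 picked index 3: u0 ∈ [-19/66, 1/33)
intersection: [0, 1/33)

0 1/33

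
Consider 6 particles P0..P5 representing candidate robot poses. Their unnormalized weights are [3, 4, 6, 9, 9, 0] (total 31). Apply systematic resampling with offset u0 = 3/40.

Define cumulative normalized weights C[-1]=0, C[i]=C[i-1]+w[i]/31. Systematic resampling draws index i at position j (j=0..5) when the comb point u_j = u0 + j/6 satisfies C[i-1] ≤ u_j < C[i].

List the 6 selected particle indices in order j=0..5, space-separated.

C = [3/31, 7/31, 13/31, 22/31, 1, 1]
j=0: u_0=3/40 ∈ [0, 3/31) → index 0
j=1: u_1=29/120 ∈ [7/31, 13/31) → index 2
j=2: u_2=49/120 ∈ [7/31, 13/31) → index 2
j=3: u_3=23/40 ∈ [13/31, 22/31) → index 3
j=4: u_4=89/120 ∈ [22/31, 1) → index 4
j=5: u_5=109/120 ∈ [22/31, 1) → index 4

0 2 2 3 4 4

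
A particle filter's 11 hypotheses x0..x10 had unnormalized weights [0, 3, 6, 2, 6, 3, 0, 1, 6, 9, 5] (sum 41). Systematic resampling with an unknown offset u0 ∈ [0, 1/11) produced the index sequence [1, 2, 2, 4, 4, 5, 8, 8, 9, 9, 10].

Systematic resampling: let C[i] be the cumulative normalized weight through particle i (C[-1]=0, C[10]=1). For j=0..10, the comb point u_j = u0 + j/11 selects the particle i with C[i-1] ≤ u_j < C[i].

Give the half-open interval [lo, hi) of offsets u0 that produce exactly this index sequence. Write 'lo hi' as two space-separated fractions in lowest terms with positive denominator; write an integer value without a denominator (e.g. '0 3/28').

C = [0, 3/41, 9/41, 11/41, 17/41, 20/41, 20/41, 21/41, 27/41, 36/41, 1]
j=0 picked index 1: u0 ∈ [0, 3/41)
j=1 picked index 2: u0 ∈ [-8/451, 58/451)
j=2 picked index 2: u0 ∈ [-49/451, 17/451)
j=3 picked index 4: u0 ∈ [-2/451, 64/451)
j=4 picked index 4: u0 ∈ [-43/451, 23/451)
j=5 picked index 5: u0 ∈ [-18/451, 15/451)
j=6 picked index 8: u0 ∈ [-15/451, 51/451)
j=7 picked index 8: u0 ∈ [-56/451, 10/451)
j=8 picked index 9: u0 ∈ [-31/451, 68/451)
j=9 picked index 9: u0 ∈ [-72/451, 27/451)
j=10 picked index 10: u0 ∈ [-14/451, 1/11)
intersection: [0, 10/451)

0 10/451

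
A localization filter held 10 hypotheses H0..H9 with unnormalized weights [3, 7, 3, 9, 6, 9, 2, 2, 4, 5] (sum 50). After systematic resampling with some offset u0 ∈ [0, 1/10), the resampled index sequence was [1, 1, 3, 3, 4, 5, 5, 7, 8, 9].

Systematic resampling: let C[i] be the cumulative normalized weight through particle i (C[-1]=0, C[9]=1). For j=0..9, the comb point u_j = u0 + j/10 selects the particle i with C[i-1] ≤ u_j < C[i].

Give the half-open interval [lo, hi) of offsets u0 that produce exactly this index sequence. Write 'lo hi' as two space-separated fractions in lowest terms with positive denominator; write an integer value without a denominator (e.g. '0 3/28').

2/25 1/10

C = [3/50, 1/5, 13/50, 11/25, 14/25, 37/50, 39/50, 41/50, 9/10, 1]
j=0 picked index 1: u0 ∈ [3/50, 1/5)
j=1 picked index 1: u0 ∈ [-1/25, 1/10)
j=2 picked index 3: u0 ∈ [3/50, 6/25)
j=3 picked index 3: u0 ∈ [-1/25, 7/50)
j=4 picked index 4: u0 ∈ [1/25, 4/25)
j=5 picked index 5: u0 ∈ [3/50, 6/25)
j=6 picked index 5: u0 ∈ [-1/25, 7/50)
j=7 picked index 7: u0 ∈ [2/25, 3/25)
j=8 picked index 8: u0 ∈ [1/50, 1/10)
j=9 picked index 9: u0 ∈ [0, 1/10)
intersection: [2/25, 1/10)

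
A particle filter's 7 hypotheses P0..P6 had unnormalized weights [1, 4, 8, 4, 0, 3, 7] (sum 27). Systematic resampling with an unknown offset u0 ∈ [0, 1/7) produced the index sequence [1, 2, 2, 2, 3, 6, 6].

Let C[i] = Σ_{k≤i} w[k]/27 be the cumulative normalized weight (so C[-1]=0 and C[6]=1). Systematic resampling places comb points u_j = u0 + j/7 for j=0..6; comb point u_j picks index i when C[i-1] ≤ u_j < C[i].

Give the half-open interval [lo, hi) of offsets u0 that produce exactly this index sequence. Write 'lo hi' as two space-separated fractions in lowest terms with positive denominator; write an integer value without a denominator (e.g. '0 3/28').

8/189 10/189

C = [1/27, 5/27, 13/27, 17/27, 17/27, 20/27, 1]
j=0 picked index 1: u0 ∈ [1/27, 5/27)
j=1 picked index 2: u0 ∈ [8/189, 64/189)
j=2 picked index 2: u0 ∈ [-19/189, 37/189)
j=3 picked index 2: u0 ∈ [-46/189, 10/189)
j=4 picked index 3: u0 ∈ [-17/189, 11/189)
j=5 picked index 6: u0 ∈ [5/189, 2/7)
j=6 picked index 6: u0 ∈ [-22/189, 1/7)
intersection: [8/189, 10/189)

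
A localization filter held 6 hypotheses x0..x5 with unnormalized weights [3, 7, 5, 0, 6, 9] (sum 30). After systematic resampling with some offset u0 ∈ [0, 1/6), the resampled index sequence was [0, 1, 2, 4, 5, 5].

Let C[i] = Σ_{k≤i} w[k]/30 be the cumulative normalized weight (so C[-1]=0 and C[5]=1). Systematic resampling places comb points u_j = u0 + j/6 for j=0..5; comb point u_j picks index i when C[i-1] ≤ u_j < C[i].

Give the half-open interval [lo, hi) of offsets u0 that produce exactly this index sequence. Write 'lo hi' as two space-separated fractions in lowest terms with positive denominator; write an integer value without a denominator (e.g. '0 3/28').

C = [1/10, 1/3, 1/2, 1/2, 7/10, 1]
j=0 picked index 0: u0 ∈ [0, 1/10)
j=1 picked index 1: u0 ∈ [-1/15, 1/6)
j=2 picked index 2: u0 ∈ [0, 1/6)
j=3 picked index 4: u0 ∈ [0, 1/5)
j=4 picked index 5: u0 ∈ [1/30, 1/3)
j=5 picked index 5: u0 ∈ [-2/15, 1/6)
intersection: [1/30, 1/10)

1/30 1/10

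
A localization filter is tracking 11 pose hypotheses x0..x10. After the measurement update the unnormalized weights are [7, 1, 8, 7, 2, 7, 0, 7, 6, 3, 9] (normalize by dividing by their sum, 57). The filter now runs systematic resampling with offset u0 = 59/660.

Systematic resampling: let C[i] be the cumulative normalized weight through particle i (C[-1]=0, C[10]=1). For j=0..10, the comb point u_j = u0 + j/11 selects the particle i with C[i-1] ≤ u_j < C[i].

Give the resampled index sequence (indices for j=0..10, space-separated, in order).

C = [7/57, 8/57, 16/57, 23/57, 25/57, 32/57, 32/57, 13/19, 15/19, 16/19, 1]
j=0: u_0=59/660 ∈ [0, 7/57) → index 0
j=1: u_1=119/660 ∈ [8/57, 16/57) → index 2
j=2: u_2=179/660 ∈ [8/57, 16/57) → index 2
j=3: u_3=239/660 ∈ [16/57, 23/57) → index 3
j=4: u_4=299/660 ∈ [25/57, 32/57) → index 5
j=5: u_5=359/660 ∈ [25/57, 32/57) → index 5
j=6: u_6=419/660 ∈ [32/57, 13/19) → index 7
j=7: u_7=479/660 ∈ [13/19, 15/19) → index 8
j=8: u_8=49/60 ∈ [15/19, 16/19) → index 9
j=9: u_9=599/660 ∈ [16/19, 1) → index 10
j=10: u_10=659/660 ∈ [16/19, 1) → index 10

0 2 2 3 5 5 7 8 9 10 10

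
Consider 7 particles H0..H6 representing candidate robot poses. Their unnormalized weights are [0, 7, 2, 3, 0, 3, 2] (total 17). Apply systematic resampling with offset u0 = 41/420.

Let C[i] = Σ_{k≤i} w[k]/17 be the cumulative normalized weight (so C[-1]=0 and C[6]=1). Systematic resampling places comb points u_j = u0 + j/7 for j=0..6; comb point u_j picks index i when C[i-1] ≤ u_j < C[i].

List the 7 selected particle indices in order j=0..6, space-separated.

C = [0, 7/17, 9/17, 12/17, 12/17, 15/17, 1]
j=0: u_0=41/420 ∈ [0, 7/17) → index 1
j=1: u_1=101/420 ∈ [0, 7/17) → index 1
j=2: u_2=23/60 ∈ [0, 7/17) → index 1
j=3: u_3=221/420 ∈ [7/17, 9/17) → index 2
j=4: u_4=281/420 ∈ [9/17, 12/17) → index 3
j=5: u_5=341/420 ∈ [12/17, 15/17) → index 5
j=6: u_6=401/420 ∈ [15/17, 1) → index 6

1 1 1 2 3 5 6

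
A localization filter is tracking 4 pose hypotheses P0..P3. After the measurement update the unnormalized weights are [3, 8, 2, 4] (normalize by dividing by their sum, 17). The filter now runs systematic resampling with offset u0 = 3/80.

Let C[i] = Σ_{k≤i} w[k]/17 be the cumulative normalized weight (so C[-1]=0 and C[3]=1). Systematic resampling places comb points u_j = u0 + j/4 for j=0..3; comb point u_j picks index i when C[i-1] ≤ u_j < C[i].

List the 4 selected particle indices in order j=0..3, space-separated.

C = [3/17, 11/17, 13/17, 1]
j=0: u_0=3/80 ∈ [0, 3/17) → index 0
j=1: u_1=23/80 ∈ [3/17, 11/17) → index 1
j=2: u_2=43/80 ∈ [3/17, 11/17) → index 1
j=3: u_3=63/80 ∈ [13/17, 1) → index 3

0 1 1 3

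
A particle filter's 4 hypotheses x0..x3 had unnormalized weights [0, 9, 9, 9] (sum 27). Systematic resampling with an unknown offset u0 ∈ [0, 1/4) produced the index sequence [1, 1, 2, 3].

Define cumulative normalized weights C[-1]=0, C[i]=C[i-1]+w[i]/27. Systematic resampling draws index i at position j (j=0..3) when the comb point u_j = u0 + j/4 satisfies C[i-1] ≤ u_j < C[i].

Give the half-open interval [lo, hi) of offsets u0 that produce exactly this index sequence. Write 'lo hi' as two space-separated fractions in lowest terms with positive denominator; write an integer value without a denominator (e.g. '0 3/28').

C = [0, 1/3, 2/3, 1]
j=0 picked index 1: u0 ∈ [0, 1/3)
j=1 picked index 1: u0 ∈ [-1/4, 1/12)
j=2 picked index 2: u0 ∈ [-1/6, 1/6)
j=3 picked index 3: u0 ∈ [-1/12, 1/4)
intersection: [0, 1/12)

0 1/12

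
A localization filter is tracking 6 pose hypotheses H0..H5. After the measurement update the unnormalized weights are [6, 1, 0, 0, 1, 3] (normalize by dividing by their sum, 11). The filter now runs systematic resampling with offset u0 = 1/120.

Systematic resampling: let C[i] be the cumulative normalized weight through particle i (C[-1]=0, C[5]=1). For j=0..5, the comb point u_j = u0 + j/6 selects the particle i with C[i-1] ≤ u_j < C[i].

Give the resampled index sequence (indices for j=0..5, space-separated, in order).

0 0 0 0 4 5

C = [6/11, 7/11, 7/11, 7/11, 8/11, 1]
j=0: u_0=1/120 ∈ [0, 6/11) → index 0
j=1: u_1=7/40 ∈ [0, 6/11) → index 0
j=2: u_2=41/120 ∈ [0, 6/11) → index 0
j=3: u_3=61/120 ∈ [0, 6/11) → index 0
j=4: u_4=27/40 ∈ [7/11, 8/11) → index 4
j=5: u_5=101/120 ∈ [8/11, 1) → index 5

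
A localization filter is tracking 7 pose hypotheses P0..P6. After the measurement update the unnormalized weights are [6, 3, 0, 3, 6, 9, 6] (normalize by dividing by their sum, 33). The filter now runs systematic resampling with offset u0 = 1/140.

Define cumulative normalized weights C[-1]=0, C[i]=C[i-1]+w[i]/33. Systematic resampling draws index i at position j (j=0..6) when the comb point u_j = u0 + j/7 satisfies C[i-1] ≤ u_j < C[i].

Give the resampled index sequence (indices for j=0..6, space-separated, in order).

C = [2/11, 3/11, 3/11, 4/11, 6/11, 9/11, 1]
j=0: u_0=1/140 ∈ [0, 2/11) → index 0
j=1: u_1=3/20 ∈ [0, 2/11) → index 0
j=2: u_2=41/140 ∈ [3/11, 4/11) → index 3
j=3: u_3=61/140 ∈ [4/11, 6/11) → index 4
j=4: u_4=81/140 ∈ [6/11, 9/11) → index 5
j=5: u_5=101/140 ∈ [6/11, 9/11) → index 5
j=6: u_6=121/140 ∈ [9/11, 1) → index 6

0 0 3 4 5 5 6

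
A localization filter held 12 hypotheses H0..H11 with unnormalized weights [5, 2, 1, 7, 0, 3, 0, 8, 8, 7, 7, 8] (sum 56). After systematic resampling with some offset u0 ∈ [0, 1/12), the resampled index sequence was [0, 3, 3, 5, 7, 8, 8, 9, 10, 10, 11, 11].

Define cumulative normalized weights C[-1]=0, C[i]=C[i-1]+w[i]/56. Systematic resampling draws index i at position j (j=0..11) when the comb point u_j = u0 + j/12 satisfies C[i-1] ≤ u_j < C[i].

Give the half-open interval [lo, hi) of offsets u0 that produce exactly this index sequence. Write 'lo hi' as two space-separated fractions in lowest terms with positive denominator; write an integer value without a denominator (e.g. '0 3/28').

C = [5/56, 1/8, 1/7, 15/56, 15/56, 9/28, 9/28, 13/28, 17/28, 41/56, 6/7, 1]
j=0 picked index 0: u0 ∈ [0, 5/56)
j=1 picked index 3: u0 ∈ [5/84, 31/168)
j=2 picked index 3: u0 ∈ [-1/42, 17/168)
j=3 picked index 5: u0 ∈ [1/56, 1/14)
j=4 picked index 7: u0 ∈ [-1/84, 11/84)
j=5 picked index 8: u0 ∈ [1/21, 4/21)
j=6 picked index 8: u0 ∈ [-1/28, 3/28)
j=7 picked index 9: u0 ∈ [1/42, 25/168)
j=8 picked index 10: u0 ∈ [11/168, 4/21)
j=9 picked index 10: u0 ∈ [-1/56, 3/28)
j=10 picked index 11: u0 ∈ [1/42, 1/6)
j=11 picked index 11: u0 ∈ [-5/84, 1/12)
intersection: [11/168, 1/14)

11/168 1/14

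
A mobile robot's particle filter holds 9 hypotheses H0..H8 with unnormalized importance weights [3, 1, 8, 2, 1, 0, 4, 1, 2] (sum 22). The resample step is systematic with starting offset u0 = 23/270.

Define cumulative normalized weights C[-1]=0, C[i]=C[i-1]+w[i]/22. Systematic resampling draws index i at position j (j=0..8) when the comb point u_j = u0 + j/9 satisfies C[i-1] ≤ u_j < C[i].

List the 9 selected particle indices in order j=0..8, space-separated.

C = [3/22, 2/11, 6/11, 7/11, 15/22, 15/22, 19/22, 10/11, 1]
j=0: u_0=23/270 ∈ [0, 3/22) → index 0
j=1: u_1=53/270 ∈ [2/11, 6/11) → index 2
j=2: u_2=83/270 ∈ [2/11, 6/11) → index 2
j=3: u_3=113/270 ∈ [2/11, 6/11) → index 2
j=4: u_4=143/270 ∈ [2/11, 6/11) → index 2
j=5: u_5=173/270 ∈ [7/11, 15/22) → index 4
j=6: u_6=203/270 ∈ [15/22, 19/22) → index 6
j=7: u_7=233/270 ∈ [15/22, 19/22) → index 6
j=8: u_8=263/270 ∈ [10/11, 1) → index 8

0 2 2 2 2 4 6 6 8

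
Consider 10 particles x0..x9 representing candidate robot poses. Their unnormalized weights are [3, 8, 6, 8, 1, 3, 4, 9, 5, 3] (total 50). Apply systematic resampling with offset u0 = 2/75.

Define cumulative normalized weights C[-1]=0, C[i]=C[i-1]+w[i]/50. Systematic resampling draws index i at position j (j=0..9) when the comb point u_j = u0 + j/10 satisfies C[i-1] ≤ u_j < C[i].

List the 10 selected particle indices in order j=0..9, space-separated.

0 1 2 2 3 5 6 7 7 8

C = [3/50, 11/50, 17/50, 1/2, 13/25, 29/50, 33/50, 21/25, 47/50, 1]
j=0: u_0=2/75 ∈ [0, 3/50) → index 0
j=1: u_1=19/150 ∈ [3/50, 11/50) → index 1
j=2: u_2=17/75 ∈ [11/50, 17/50) → index 2
j=3: u_3=49/150 ∈ [11/50, 17/50) → index 2
j=4: u_4=32/75 ∈ [17/50, 1/2) → index 3
j=5: u_5=79/150 ∈ [13/25, 29/50) → index 5
j=6: u_6=47/75 ∈ [29/50, 33/50) → index 6
j=7: u_7=109/150 ∈ [33/50, 21/25) → index 7
j=8: u_8=62/75 ∈ [33/50, 21/25) → index 7
j=9: u_9=139/150 ∈ [21/25, 47/50) → index 8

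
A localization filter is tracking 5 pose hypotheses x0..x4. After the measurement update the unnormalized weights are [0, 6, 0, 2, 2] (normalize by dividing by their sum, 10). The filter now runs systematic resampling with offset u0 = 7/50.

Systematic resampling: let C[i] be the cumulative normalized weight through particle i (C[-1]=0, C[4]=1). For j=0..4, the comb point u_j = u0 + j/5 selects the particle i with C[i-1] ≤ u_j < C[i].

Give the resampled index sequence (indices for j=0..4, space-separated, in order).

1 1 1 3 4

C = [0, 3/5, 3/5, 4/5, 1]
j=0: u_0=7/50 ∈ [0, 3/5) → index 1
j=1: u_1=17/50 ∈ [0, 3/5) → index 1
j=2: u_2=27/50 ∈ [0, 3/5) → index 1
j=3: u_3=37/50 ∈ [3/5, 4/5) → index 3
j=4: u_4=47/50 ∈ [4/5, 1) → index 4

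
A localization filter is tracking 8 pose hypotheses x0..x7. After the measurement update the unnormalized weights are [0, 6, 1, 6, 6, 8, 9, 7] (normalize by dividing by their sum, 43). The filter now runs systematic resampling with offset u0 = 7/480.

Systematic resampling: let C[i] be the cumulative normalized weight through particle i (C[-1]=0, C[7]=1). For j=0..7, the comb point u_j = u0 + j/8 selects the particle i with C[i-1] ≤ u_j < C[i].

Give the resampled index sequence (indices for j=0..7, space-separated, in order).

1 2 3 4 5 6 6 7

C = [0, 6/43, 7/43, 13/43, 19/43, 27/43, 36/43, 1]
j=0: u_0=7/480 ∈ [0, 6/43) → index 1
j=1: u_1=67/480 ∈ [6/43, 7/43) → index 2
j=2: u_2=127/480 ∈ [7/43, 13/43) → index 3
j=3: u_3=187/480 ∈ [13/43, 19/43) → index 4
j=4: u_4=247/480 ∈ [19/43, 27/43) → index 5
j=5: u_5=307/480 ∈ [27/43, 36/43) → index 6
j=6: u_6=367/480 ∈ [27/43, 36/43) → index 6
j=7: u_7=427/480 ∈ [36/43, 1) → index 7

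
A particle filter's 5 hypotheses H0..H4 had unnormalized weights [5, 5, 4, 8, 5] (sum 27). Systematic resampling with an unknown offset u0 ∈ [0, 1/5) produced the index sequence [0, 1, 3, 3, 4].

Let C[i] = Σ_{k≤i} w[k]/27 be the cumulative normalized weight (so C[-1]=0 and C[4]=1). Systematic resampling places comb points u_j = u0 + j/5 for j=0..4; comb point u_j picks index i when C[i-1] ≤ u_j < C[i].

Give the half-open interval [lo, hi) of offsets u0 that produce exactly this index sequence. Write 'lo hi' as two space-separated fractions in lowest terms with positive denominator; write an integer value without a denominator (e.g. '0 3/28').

C = [5/27, 10/27, 14/27, 22/27, 1]
j=0 picked index 0: u0 ∈ [0, 5/27)
j=1 picked index 1: u0 ∈ [-2/135, 23/135)
j=2 picked index 3: u0 ∈ [16/135, 56/135)
j=3 picked index 3: u0 ∈ [-11/135, 29/135)
j=4 picked index 4: u0 ∈ [2/135, 1/5)
intersection: [16/135, 23/135)

16/135 23/135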